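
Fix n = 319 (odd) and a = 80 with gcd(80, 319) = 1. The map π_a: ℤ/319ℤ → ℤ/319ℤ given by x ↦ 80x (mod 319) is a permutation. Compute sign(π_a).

+1

Start at x=169: 169 → 122 → 190 → 207 → 291 → 312 → 78 → … (one orbit).
The orbit structure of x ↦ 80x mod 319: 9 orbits of sizes [70, 70, 70, 70, 14, 14, 5, 5, 1].
With 9 cycles on 319 points, sign = (−1)^{319−9} = +1.
The Jacobi symbol (80|319) = +1 (Zolotarev) agrees.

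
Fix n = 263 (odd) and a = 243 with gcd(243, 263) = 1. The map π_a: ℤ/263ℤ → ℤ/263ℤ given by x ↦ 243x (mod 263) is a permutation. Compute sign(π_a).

+1

Start at x=104: 104 → 24 → 46 → 132 → 253 → 200 → 208 → … (one orbit).
π_243 has 3 disjoint cycles with lengths [131, 131, 1] on {0,…,262}.
With 3 cycles on 263 points, sign = (−1)^{263−3} = +1.
Via Zolotarev, sign(π_{243}) = (243|263) = +1.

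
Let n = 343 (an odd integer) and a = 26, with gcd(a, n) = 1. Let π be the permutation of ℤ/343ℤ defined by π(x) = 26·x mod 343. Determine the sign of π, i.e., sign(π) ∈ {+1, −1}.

Start at x=117: 117 → 298 → 202 → 107 → 38 → 302 → 306 → … (one orbit).
Cycle lengths of π_26 on ℤ/343ℤ: [294, 42, 6, 1]; 4 cycles in total.
sign(π) = (−1)^{n − #cycles} = (−1)^{343−4} = (−1)^339 = -1.

-1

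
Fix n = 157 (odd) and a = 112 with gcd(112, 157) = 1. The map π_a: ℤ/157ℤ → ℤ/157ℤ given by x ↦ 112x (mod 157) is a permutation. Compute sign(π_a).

Orbit of 23 under x↦112x: [23, 64, 103, 75, 79, 56, 149]… (length divides ord_157(112)).
Decompose π into cycles: lengths [52, 52, 52, 1] (4 cycles, including the fixed point 0).
Σ(ℓ_i−1) = 157−4 = 153; sign = (−1)^153 = -1.
The Jacobi symbol (112|157) = -1 (Zolotarev) agrees.

-1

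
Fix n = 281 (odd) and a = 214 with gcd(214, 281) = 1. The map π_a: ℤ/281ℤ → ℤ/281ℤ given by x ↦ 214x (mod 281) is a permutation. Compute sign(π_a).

Orbit of 188 under x↦214x: [188, 49, 89, 219, 220, 153, 146]… (length divides ord_281(214)).
8 cycles of lengths [40, 40, 40, 40, 40, 40, 40, 1].
sign(π) = (−1)^{n − #cycles} = (−1)^{281−8} = (−1)^273 = -1.
Check: (214/281) = -1 by Zolotarev.

-1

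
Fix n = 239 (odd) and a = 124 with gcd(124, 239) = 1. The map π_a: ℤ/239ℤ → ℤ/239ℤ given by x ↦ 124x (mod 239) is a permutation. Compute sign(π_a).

+1

Start at x=90: 90 → 166 → 30 → 135 → 10 → 45 → 83 → … (one orbit).
The orbit structure of x ↦ 124x mod 239: 3 orbits of sizes [119, 119, 1].
Σ(ℓ_i−1) = 239−3 = 236; sign = (−1)^236 = +1.
(124|239)_J = +1 (Zolotarev's lemma cross-check).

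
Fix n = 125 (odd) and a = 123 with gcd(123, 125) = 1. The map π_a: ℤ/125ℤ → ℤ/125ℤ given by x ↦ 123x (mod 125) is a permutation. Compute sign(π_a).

-1

Start at x=68: 68 → 114 → 22 → 81 → 88 → 74 → 102 → … (one orbit).
Cycle type of π: 100 + 20 + 4 + 1; total 4 cycles.
4 cycles on 125: each ℓ→(−1)^(ℓ−1), product (−1)^121 = -1.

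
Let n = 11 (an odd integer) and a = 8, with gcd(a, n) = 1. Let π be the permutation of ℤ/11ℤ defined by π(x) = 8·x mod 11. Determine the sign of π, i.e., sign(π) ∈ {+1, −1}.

Orbit of 3 under x↦8x: [3, 2, 5, 7, 1, 8, 9]… (length divides ord_11(8)).
Decompose π into cycles: lengths [10, 1] (2 cycles, including the fixed point 0).
Σ(ℓ_i−1) = 11−2 = 9; sign = (−1)^9 = -1.
The Jacobi symbol (8|11) = -1 (Zolotarev) agrees.

-1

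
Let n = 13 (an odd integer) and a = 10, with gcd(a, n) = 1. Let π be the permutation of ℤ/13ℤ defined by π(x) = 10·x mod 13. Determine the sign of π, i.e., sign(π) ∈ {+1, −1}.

+1

Orbit of 10 under x↦10x: [10, 9, 12, 3, 4, 1]… (length divides ord_13(10)).
π_10 has 3 disjoint cycles with lengths [6, 6, 1] on {0,…,12}.
13 − 3 = 10 transpositions; sign(π) = (−1)^10 = +1.
Check: (10/13) = +1 by Zolotarev.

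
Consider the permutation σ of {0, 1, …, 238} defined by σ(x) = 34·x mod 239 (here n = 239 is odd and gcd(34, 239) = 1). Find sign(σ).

Start at x=32: 32 → 132 → 186 → 110 → 155 → 12 → 169 → … (one orbit).
Cycle lengths of π_34 on ℤ/239ℤ: [119, 119, 1]; 3 cycles in total.
Σ(ℓ_i−1) = 239−3 = 236; sign = (−1)^236 = +1.
Zolotarev: (34|239) = +1, matching the cycle-count sign.

+1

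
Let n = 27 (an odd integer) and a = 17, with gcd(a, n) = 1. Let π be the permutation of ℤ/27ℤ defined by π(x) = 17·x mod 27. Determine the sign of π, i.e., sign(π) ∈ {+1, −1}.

Start at x=17: 17 → 19 → 26 → 10 → 8 → 1 → 17 (one orbit).
The orbit structure of x ↦ 17x mod 27: 8 orbits of sizes [6, 6, 6, 2, 2, 2, 2, 1].
27 − 8 = 19 transpositions; sign(π) = (−1)^19 = -1.
(17|27)_J = -1 (Zolotarev's lemma cross-check).

-1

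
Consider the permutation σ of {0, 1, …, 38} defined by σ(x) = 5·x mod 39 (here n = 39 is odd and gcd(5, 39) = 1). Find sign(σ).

+1

Start at x=25: 25 → 8 → 1 → 5 → 25 (one orbit).
Cycle lengths of π_5 on ℤ/39ℤ: [4, 4, 4, 4, 4, 4, 4, 4, 4, 2, 1]; 11 cycles in total.
11 cycles on 39: each ℓ→(−1)^(ℓ−1), product (−1)^28 = +1.
Zolotarev: (5|39) = +1, matching the cycle-count sign.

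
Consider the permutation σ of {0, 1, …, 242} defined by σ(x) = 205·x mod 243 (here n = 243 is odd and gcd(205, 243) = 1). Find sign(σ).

Trace 232: π^k(232) = [232, 175, 154, 223, 31, 37, 52] for k=0..6.
Cycle type of π: 81×2 + 27×2 + 9×2 + 3×2 + 1×3; total 11 cycles.
sign(π) = (−1)^{n − #cycles} = (−1)^{243−11} = (−1)^232 = +1.

+1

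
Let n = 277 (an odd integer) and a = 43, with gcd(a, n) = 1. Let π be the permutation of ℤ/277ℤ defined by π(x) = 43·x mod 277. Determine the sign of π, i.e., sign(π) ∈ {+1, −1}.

-1

Trace 213: π^k(213) = [213, 18, 220, 42, 144, 98, 59] for k=0..6.
Decompose π into cycles: lengths [276, 1] (2 cycles, including the fixed point 0).
277 − 2 = 275 transpositions; sign(π) = (−1)^275 = -1.
Check: (43/277) = -1 by Zolotarev.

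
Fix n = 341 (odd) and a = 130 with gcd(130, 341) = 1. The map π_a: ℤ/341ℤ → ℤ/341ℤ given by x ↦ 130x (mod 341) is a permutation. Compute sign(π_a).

-1

Trace 278: π^k(278) = [278, 335, 243, 218, 37, 36, 247] for k=0..6.
The orbit structure of x ↦ 130x mod 341: 18 orbits of sizes [30, 30, 30, 30, 30, 30, 30, 30, 30, 30, 6, 6, 6, 6, 6, 5, 5, 1].
Σ(ℓ_i−1) = 341−18 = 323; sign = (−1)^323 = -1.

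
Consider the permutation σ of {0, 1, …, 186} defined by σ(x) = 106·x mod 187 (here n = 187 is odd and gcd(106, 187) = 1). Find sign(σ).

Orbit of 106 under x↦106x: [106, 16, 13, 69, 21, 169, 149]… (length divides ord_187(106)).
Cycle type of π: 20×8 + 10 + 4×4 + 1; total 14 cycles.
sign(π) = (−1)^{n − #cycles} = (−1)^{187−14} = (−1)^173 = -1.
(106|187)_J = -1 (Zolotarev's lemma cross-check).

-1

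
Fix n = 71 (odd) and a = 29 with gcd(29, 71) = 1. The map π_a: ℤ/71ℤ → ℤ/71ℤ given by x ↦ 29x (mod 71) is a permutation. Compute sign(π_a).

+1

Start at x=40: 40 → 24 → 57 → 20 → 12 → 64 → 10 → … (one orbit).
Cycle lengths of π_29 on ℤ/71ℤ: [35, 35, 1]; 3 cycles in total.
Σ(ℓ_i−1) = 71−3 = 68; sign = (−1)^68 = +1.
Via Zolotarev, sign(π_{29}) = (29|71) = +1.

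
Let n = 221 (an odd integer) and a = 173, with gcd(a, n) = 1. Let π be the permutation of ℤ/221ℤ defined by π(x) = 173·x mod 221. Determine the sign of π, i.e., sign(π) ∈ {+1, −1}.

Trace 100: π^k(100) = [100, 62, 118, 82, 42, 194, 191] for k=0..6.
Cycle type of π: 48×4 + 16 + 6×2 + 1; total 8 cycles.
221 − 8 = 213 transpositions; sign(π) = (−1)^213 = -1.
Check: (173/221) = -1 by Zolotarev.

-1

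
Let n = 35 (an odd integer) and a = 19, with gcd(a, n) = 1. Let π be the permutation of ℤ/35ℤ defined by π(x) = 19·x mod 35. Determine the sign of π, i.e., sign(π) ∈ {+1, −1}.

-1

Orbit of 11 under x↦19x: [11, 34, 16, 24, 1, 19]… (length divides ord_35(19)).
π_19 has 8 disjoint cycles with lengths [6, 6, 6, 6, 6, 2, 2, 1] on {0,…,34}.
35 − 8 = 27 transpositions; sign(π) = (−1)^27 = -1.
Via Zolotarev, sign(π_{19}) = (19|35) = -1.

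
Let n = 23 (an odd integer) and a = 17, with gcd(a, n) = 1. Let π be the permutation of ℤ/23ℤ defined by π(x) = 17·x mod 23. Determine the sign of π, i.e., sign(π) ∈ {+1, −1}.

-1

Start at x=3: 3 → 5 → 16 → 19 → 1 → 17 → 13 → … (one orbit).
Decompose π into cycles: lengths [22, 1] (2 cycles, including the fixed point 0).
sign(π) = (−1)^{n − #cycles} = (−1)^{23−2} = (−1)^21 = -1.
(17|23)_J = -1 (Zolotarev's lemma cross-check).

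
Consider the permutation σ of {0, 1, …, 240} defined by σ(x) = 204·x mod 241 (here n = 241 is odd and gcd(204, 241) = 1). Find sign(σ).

-1

Trace 20: π^k(20) = [20, 224, 147, 104, 8, 186, 107] for k=0..6.
Cycle lengths of π_204 on ℤ/241ℤ: [240, 1]; 2 cycles in total.
With 2 cycles on 241 points, sign = (−1)^{241−2} = -1.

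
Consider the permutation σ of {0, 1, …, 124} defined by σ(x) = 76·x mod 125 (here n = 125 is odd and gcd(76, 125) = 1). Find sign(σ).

Start at x=1: 1 → 76 → 26 → 101 → 51 → 1 (one orbit).
45 cycles of lengths [5, 5, 5, 5, 5, 5, 5, 5, 5, 5, 5, 5, 5, 5, 5, 5, 5, 5, 5, 5, 1, 1, 1, 1, 1, 1, 1, 1, 1, 1, 1, 1, 1, 1, 1, 1, 1, 1, 1, 1, 1, 1, 1, 1, 1].
125 − 45 = 80 transpositions; sign(π) = (−1)^80 = +1.
Via Zolotarev, sign(π_{76}) = (76|125) = +1.

+1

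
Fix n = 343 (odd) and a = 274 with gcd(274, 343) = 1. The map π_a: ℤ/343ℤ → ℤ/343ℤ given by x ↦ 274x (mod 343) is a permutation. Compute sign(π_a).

Trace 29: π^k(29) = [29, 57, 183, 64, 43, 120, 295] for k=0..6.
The orbit structure of x ↦ 274x mod 343: 19 orbits of sizes [49, 49, 49, 49, 49, 49, 7, 7, 7, 7, 7, 7, 1, 1, 1, 1, 1, 1, 1].
sign(π) = (−1)^{n − #cycles} = (−1)^{343−19} = (−1)^324 = +1.

+1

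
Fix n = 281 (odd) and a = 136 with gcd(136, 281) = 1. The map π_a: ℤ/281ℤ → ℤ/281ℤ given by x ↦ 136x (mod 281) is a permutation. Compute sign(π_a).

Orbit of 124 under x↦136x: [124, 4, 263, 81, 57, 165, 241]… (length divides ord_281(136)).
The orbit structure of x ↦ 136x mod 281: 3 orbits of sizes [140, 140, 1].
281 − 3 = 278 transpositions; sign(π) = (−1)^278 = +1.

+1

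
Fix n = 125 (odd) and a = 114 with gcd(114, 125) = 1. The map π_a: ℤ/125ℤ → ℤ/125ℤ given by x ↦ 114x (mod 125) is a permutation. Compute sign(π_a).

Trace 99: π^k(99) = [99, 36, 104, 106, 84, 76, 39] for k=0..6.
The orbit structure of x ↦ 114x mod 125: 7 orbits of sizes [50, 50, 10, 10, 2, 2, 1].
sign(π) = (−1)^{n − #cycles} = (−1)^{125−7} = (−1)^118 = +1.

+1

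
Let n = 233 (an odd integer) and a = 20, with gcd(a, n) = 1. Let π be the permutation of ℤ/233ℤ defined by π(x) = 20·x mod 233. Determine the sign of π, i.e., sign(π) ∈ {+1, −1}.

-1

Orbit of 125 under x↦20x: [125, 170, 138, 197, 212, 46, 221]… (length divides ord_233(20)).
π_20 has 2 disjoint cycles with lengths [232, 1] on {0,…,232}.
n − c = 233 − 2 = 231; sign = (−1)^231 = -1.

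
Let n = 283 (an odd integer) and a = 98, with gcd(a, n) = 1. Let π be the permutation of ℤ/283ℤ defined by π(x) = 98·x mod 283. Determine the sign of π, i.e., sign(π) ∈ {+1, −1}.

-1

Trace 109: π^k(109) = [109, 211, 19, 164, 224, 161, 213] for k=0..6.
Cycle lengths of π_98 on ℤ/283ℤ: [282, 1]; 2 cycles in total.
Σ(ℓ_i−1) = 283−2 = 281; sign = (−1)^281 = -1.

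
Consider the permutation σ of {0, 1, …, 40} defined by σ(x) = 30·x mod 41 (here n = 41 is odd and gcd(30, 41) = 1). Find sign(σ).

-1

Start at x=22: 22 → 4 → 38 → 33 → 6 → 16 → 29 → … (one orbit).
Decompose π into cycles: lengths [40, 1] (2 cycles, including the fixed point 0).
With 2 cycles on 41 points, sign = (−1)^{41−2} = -1.
(30|41)_J = -1 (Zolotarev's lemma cross-check).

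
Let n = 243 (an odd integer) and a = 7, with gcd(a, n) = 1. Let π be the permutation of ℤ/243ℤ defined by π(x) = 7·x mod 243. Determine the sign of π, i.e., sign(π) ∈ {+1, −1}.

+1

Trace 28: π^k(28) = [28, 196, 157, 127, 160, 148, 64] for k=0..6.
Cycle type of π: 81×2 + 27×2 + 9×2 + 3×2 + 1×3; total 11 cycles.
sign(π) = (−1)^{n − #cycles} = (−1)^{243−11} = (−1)^232 = +1.
(7|243)_J = +1 (Zolotarev's lemma cross-check).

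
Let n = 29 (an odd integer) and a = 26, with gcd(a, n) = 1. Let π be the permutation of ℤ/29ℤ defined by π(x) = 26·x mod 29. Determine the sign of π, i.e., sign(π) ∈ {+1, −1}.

Start at x=27: 27 → 6 → 11 → 25 → 12 → 22 → 21 → … (one orbit).
2 cycles of lengths [28, 1].
29 − 2 = 27 transpositions; sign(π) = (−1)^27 = -1.
Zolotarev: (26|29) = -1, matching the cycle-count sign.

-1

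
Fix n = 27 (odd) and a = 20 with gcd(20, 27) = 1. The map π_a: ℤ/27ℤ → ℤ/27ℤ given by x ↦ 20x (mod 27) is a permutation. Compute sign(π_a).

-1

Start at x=14: 14 → 10 → 11 → 4 → 26 → 7 → 5 → … (one orbit).
Cycle type of π: 18 + 6 + 2 + 1; total 4 cycles.
Σ(ℓ_i−1) = 27−4 = 23; sign = (−1)^23 = -1.
The Jacobi symbol (20|27) = -1 (Zolotarev) agrees.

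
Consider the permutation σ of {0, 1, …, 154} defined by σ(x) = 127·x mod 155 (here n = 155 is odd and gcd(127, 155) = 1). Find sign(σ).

Trace 22: π^k(22) = [22, 4, 43, 36, 77, 14, 73] for k=0..6.
Decompose π into cycles: lengths [60, 60, 30, 4, 1] (5 cycles, including the fixed point 0).
sign(π) = (−1)^{n − #cycles} = (−1)^{155−5} = (−1)^150 = +1.
Zolotarev: (127|155) = +1, matching the cycle-count sign.

+1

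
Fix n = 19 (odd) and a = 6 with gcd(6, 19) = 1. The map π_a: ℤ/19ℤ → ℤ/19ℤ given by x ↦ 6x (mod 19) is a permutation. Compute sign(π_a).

+1

Start at x=9: 9 → 16 → 1 → 6 → 17 → 7 → 4 → … (one orbit).
Cycle lengths of π_6 on ℤ/19ℤ: [9, 9, 1]; 3 cycles in total.
With 3 cycles on 19 points, sign = (−1)^{19−3} = +1.
Zolotarev: (6|19) = +1, matching the cycle-count sign.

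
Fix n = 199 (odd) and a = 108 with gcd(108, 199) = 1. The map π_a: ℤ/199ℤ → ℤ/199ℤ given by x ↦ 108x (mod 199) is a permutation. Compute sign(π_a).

-1

Start at x=32: 32 → 73 → 123 → 150 → 81 → 191 → 131 → … (one orbit).
2 cycles of lengths [198, 1].
With 2 cycles on 199 points, sign = (−1)^{199−2} = -1.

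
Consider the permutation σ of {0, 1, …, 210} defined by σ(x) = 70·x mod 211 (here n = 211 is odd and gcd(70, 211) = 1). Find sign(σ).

+1

Start at x=201: 201 → 144 → 163 → 16 → 65 → 119 → 101 → … (one orbit).
Cycle type of π: 105×2 + 1; total 3 cycles.
sign(π) = (−1)^{n − #cycles} = (−1)^{211−3} = (−1)^208 = +1.
The Jacobi symbol (70|211) = +1 (Zolotarev) agrees.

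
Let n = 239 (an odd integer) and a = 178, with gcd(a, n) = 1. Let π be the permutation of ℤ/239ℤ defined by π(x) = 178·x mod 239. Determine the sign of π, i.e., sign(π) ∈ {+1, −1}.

Trace 235: π^k(235) = [235, 5, 173, 202, 106, 226, 76] for k=0..6.
2 cycles of lengths [238, 1].
2 cycles on 239: each ℓ→(−1)^(ℓ−1), product (−1)^237 = -1.
Zolotarev: (178|239) = -1, matching the cycle-count sign.

-1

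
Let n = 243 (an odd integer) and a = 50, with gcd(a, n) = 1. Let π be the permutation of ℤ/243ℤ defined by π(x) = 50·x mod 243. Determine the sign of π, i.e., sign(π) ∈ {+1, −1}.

-1

Start at x=139: 139 → 146 → 10 → 14 → 214 → 8 → 157 → … (one orbit).
The orbit structure of x ↦ 50x mod 243: 6 orbits of sizes [162, 54, 18, 6, 2, 1].
243 − 6 = 237 transpositions; sign(π) = (−1)^237 = -1.
Zolotarev: (50|243) = -1, matching the cycle-count sign.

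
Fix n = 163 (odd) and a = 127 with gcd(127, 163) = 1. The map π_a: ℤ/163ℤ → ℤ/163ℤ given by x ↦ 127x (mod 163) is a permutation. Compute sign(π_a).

Trace 38: π^k(38) = [38, 99, 22, 23, 150, 142, 104] for k=0..6.
Decompose π into cycles: lengths [54, 54, 54, 1] (4 cycles, including the fixed point 0).
4 cycles on 163: each ℓ→(−1)^(ℓ−1), product (−1)^159 = -1.

-1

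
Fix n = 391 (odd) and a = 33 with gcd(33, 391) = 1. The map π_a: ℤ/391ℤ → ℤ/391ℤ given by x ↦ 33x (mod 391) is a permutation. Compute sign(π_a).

Start at x=1: 1 → 33 → 307 → 356 → 18 → 203 → 52 → … (one orbit).
Decompose π into cycles: lengths [22, 22, 22, 22, 22, 22, 22, 22, 22, 22, 22, 22, 22, 22, 22, 22, 22, 2, 2, 2, 2, 2, 2, 2, 2, 1] (26 cycles, including the fixed point 0).
Σ(ℓ_i−1) = 391−26 = 365; sign = (−1)^365 = -1.
Via Zolotarev, sign(π_{33}) = (33|391) = -1.

-1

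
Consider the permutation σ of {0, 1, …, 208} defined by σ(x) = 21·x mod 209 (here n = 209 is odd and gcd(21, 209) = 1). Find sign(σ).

+1

Orbit of 109 under x↦21x: [109, 199, 208, 188, 186, 144, 98]… (length divides ord_209(21)).
17 cycles of lengths [18, 18, 18, 18, 18, 18, 18, 18, 18, 18, 18, 2, 2, 2, 2, 2, 1].
n − c = 209 − 17 = 192; sign = (−1)^192 = +1.
The Jacobi symbol (21|209) = +1 (Zolotarev) agrees.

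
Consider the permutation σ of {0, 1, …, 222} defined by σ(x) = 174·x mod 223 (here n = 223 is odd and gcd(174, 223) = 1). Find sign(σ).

Orbit of 95 under x↦174x: [95, 28, 189, 105, 207, 115, 163]… (length divides ord_223(174)).
4 cycles of lengths [74, 74, 74, 1].
4 cycles on 223: each ℓ→(−1)^(ℓ−1), product (−1)^219 = -1.

-1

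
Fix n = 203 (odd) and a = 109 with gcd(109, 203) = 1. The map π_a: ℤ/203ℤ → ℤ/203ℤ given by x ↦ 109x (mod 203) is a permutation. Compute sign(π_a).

Start at x=36: 36 → 67 → 198 → 64 → 74 → 149 → 1 → … (one orbit).
Cycle type of π: 42×4 + 14×2 + 3×2 + 1; total 9 cycles.
9 cycles on 203: each ℓ→(−1)^(ℓ−1), product (−1)^194 = +1.
(109|203)_J = +1 (Zolotarev's lemma cross-check).

+1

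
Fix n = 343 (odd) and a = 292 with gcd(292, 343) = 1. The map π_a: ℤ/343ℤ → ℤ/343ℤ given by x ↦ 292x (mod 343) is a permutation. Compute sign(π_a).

-1

Orbit of 229 under x↦292x: [229, 326, 181, 30, 185, 169, 299]… (length divides ord_343(292)).
Cycle type of π: 294 + 42 + 6 + 1; total 4 cycles.
343 − 4 = 339 transpositions; sign(π) = (−1)^339 = -1.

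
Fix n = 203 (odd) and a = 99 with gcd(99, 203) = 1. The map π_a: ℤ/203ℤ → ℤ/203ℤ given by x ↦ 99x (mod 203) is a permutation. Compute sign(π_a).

-1

Orbit of 57 under x↦99x: [57, 162, 1, 99]… (length divides ord_203(99)).
56 cycles of lengths [4, 4, 4, 4, 4, 4, 4, 4, 4, 4, 4, 4, 4, 4, 4, 4, 4, 4, 4, 4, 4, 4, 4, 4, 4, 4, 4, 4, 4, 4, 4, 4, 4, 4, 4, 4, 4, 4, 4, 4, 4, 4, 4, 4, 4, 4, 4, 4, 4, 1, 1, 1, 1, 1, 1, 1].
56 cycles on 203: each ℓ→(−1)^(ℓ−1), product (−1)^147 = -1.
(99|203)_J = -1 (Zolotarev's lemma cross-check).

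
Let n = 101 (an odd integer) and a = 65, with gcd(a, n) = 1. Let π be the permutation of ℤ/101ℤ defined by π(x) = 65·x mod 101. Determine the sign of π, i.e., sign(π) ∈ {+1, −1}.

Orbit of 1 under x↦65x: [1, 65, 84, 6, 87, 100, 36]… (length divides ord_101(65)).
Decompose π into cycles: lengths [10, 10, 10, 10, 10, 10, 10, 10, 10, 10, 1] (11 cycles, including the fixed point 0).
101 − 11 = 90 transpositions; sign(π) = (−1)^90 = +1.
Zolotarev: (65|101) = +1, matching the cycle-count sign.

+1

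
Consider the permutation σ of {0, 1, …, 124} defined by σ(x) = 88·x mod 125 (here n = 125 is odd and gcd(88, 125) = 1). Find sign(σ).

Trace 77: π^k(77) = [77, 26, 38, 94, 22, 61, 118] for k=0..6.
4 cycles of lengths [100, 20, 4, 1].
n − c = 125 − 4 = 121; sign = (−1)^121 = -1.
Check: (88/125) = -1 by Zolotarev.

-1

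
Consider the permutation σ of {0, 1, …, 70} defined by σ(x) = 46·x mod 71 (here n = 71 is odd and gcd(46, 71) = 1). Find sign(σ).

Start at x=1: 1 → 46 → 57 → 66 → 54 → 70 → 25 → … (one orbit).
π_46 has 8 disjoint cycles with lengths [10, 10, 10, 10, 10, 10, 10, 1] on {0,…,70}.
With 8 cycles on 71 points, sign = (−1)^{71−8} = -1.
Via Zolotarev, sign(π_{46}) = (46|71) = -1.

-1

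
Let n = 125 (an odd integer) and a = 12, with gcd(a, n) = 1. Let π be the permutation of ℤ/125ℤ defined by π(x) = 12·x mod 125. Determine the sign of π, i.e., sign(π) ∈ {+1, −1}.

-1

Trace 71: π^k(71) = [71, 102, 99, 63, 6, 72, 114] for k=0..6.
The orbit structure of x ↦ 12x mod 125: 4 orbits of sizes [100, 20, 4, 1].
125 − 4 = 121 transpositions; sign(π) = (−1)^121 = -1.
Check: (12/125) = -1 by Zolotarev.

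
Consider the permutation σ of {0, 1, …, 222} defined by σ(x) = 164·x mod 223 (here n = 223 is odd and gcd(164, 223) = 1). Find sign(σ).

Trace 2: π^k(2) = [2, 105, 49, 8, 197, 196, 32] for k=0..6.
The orbit structure of x ↦ 164x mod 223: 7 orbits of sizes [37, 37, 37, 37, 37, 37, 1].
n − c = 223 − 7 = 216; sign = (−1)^216 = +1.
Via Zolotarev, sign(π_{164}) = (164|223) = +1.

+1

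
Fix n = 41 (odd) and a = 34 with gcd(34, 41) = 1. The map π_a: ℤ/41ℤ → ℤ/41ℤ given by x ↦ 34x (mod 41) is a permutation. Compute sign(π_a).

Start at x=39: 39 → 14 → 25 → 30 → 36 → 35 → 1 → … (one orbit).
2 cycles of lengths [40, 1].
41 − 2 = 39 transpositions; sign(π) = (−1)^39 = -1.
(34|41)_J = -1 (Zolotarev's lemma cross-check).

-1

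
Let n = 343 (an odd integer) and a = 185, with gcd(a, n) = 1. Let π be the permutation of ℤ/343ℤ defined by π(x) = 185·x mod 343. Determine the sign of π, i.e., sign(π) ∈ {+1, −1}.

Orbit of 142 under x↦185x: [142, 202, 326, 285, 246, 234, 72]… (length divides ord_343(185)).
4 cycles of lengths [294, 42, 6, 1].
n − c = 343 − 4 = 339; sign = (−1)^339 = -1.

-1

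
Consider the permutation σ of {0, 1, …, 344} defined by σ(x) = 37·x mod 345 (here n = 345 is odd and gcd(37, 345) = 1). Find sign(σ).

+1

Orbit of 16 under x↦37x: [16, 247, 169, 43, 211, 217, 94]… (length divides ord_345(37)).
Cycle lengths of π_37 on ℤ/345ℤ: [44, 44, 44, 44, 44, 44, 22, 22, 22, 4, 4, 4, 1, 1, 1]; 15 cycles in total.
With 15 cycles on 345 points, sign = (−1)^{345−15} = +1.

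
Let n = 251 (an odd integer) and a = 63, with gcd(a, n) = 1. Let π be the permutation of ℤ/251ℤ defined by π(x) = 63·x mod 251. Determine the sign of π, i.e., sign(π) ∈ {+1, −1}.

Trace 51: π^k(51) = [51, 201, 113, 91, 211, 241, 123] for k=0..6.
The orbit structure of x ↦ 63x mod 251: 11 orbits of sizes [25, 25, 25, 25, 25, 25, 25, 25, 25, 25, 1].
251 − 11 = 240 transpositions; sign(π) = (−1)^240 = +1.

+1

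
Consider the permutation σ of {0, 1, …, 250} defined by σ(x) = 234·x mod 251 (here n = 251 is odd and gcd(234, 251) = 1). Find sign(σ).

Orbit of 13 under x↦234x: [13, 30, 243, 136, 198, 148, 245]… (length divides ord_251(234)).
Cycle type of π: 250 + 1; total 2 cycles.
2 cycles on 251: each ℓ→(−1)^(ℓ−1), product (−1)^249 = -1.

-1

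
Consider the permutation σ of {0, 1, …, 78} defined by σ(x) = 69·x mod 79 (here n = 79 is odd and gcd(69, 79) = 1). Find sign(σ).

Start at x=33: 33 → 65 → 61 → 22 → 17 → 67 → 41 → … (one orbit).
The orbit structure of x ↦ 69x mod 79: 4 orbits of sizes [26, 26, 26, 1].
With 4 cycles on 79 points, sign = (−1)^{79−4} = -1.

-1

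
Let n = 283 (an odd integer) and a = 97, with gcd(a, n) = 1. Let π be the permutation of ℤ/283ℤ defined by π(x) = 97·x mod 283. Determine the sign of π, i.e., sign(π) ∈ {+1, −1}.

+1

Orbit of 6 under x↦97x: [6, 16, 137, 271, 251, 9, 24]… (length divides ord_283(97)).
Cycle lengths of π_97 on ℤ/283ℤ: [141, 141, 1]; 3 cycles in total.
n − c = 283 − 3 = 280; sign = (−1)^280 = +1.
Via Zolotarev, sign(π_{97}) = (97|283) = +1.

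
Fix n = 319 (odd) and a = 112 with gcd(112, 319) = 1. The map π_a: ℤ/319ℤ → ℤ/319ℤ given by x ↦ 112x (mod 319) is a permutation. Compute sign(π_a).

Trace 168: π^k(168) = [168, 314, 78, 123, 59, 228, 16] for k=0..6.
10 cycles of lengths [70, 70, 70, 70, 10, 7, 7, 7, 7, 1].
10 cycles on 319: each ℓ→(−1)^(ℓ−1), product (−1)^309 = -1.

-1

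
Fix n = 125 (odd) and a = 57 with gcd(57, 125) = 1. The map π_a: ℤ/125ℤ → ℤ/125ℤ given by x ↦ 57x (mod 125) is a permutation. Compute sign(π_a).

Start at x=1: 1 → 57 → 124 → 68 → 1 (one orbit).
Decompose π into cycles: lengths [4, 4, 4, 4, 4, 4, 4, 4, 4, 4, 4, 4, 4, 4, 4, 4, 4, 4, 4, 4, 4, 4, 4, 4, 4, 4, 4, 4, 4, 4, 4, 1] (32 cycles, including the fixed point 0).
32 cycles on 125: each ℓ→(−1)^(ℓ−1), product (−1)^93 = -1.
Zolotarev: (57|125) = -1, matching the cycle-count sign.

-1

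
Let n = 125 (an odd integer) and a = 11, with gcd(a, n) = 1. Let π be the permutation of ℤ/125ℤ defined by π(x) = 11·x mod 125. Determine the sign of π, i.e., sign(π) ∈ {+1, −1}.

+1

Orbit of 66 under x↦11x: [66, 101, 111, 96, 56, 116, 26]… (length divides ord_125(11)).
The orbit structure of x ↦ 11x mod 125: 13 orbits of sizes [25, 25, 25, 25, 5, 5, 5, 5, 1, 1, 1, 1, 1].
With 13 cycles on 125 points, sign = (−1)^{125−13} = +1.
Via Zolotarev, sign(π_{11}) = (11|125) = +1.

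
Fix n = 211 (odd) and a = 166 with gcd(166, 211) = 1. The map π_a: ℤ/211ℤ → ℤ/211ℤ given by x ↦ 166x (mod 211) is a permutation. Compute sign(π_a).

-1

Start at x=114: 114 → 145 → 16 → 124 → 117 → 10 → 183 → … (one orbit).
Decompose π into cycles: lengths [210, 1] (2 cycles, including the fixed point 0).
sign(π) = (−1)^{n − #cycles} = (−1)^{211−2} = (−1)^209 = -1.
Via Zolotarev, sign(π_{166}) = (166|211) = -1.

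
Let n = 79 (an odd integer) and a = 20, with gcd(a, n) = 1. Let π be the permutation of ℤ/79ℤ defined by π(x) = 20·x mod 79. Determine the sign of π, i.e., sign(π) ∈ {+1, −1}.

+1

Orbit of 19 under x↦20x: [19, 64, 16, 4, 1, 20, 5]… (length divides ord_79(20)).
Cycle type of π: 39×2 + 1; total 3 cycles.
sign(π) = (−1)^{n − #cycles} = (−1)^{79−3} = (−1)^76 = +1.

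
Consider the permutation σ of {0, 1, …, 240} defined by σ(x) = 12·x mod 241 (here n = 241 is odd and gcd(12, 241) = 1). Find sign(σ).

Trace 159: π^k(159) = [159, 221, 1, 12, 144, 41, 10] for k=0..6.
3 cycles of lengths [120, 120, 1].
3 cycles on 241: each ℓ→(−1)^(ℓ−1), product (−1)^238 = +1.

+1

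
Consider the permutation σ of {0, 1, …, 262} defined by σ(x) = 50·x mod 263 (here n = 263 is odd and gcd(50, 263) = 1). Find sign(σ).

Start at x=124: 124 → 151 → 186 → 95 → 16 → 11 → 24 → … (one orbit).
Decompose π into cycles: lengths [131, 131, 1] (3 cycles, including the fixed point 0).
sign(π) = (−1)^{n − #cycles} = (−1)^{263−3} = (−1)^260 = +1.
(50|263)_J = +1 (Zolotarev's lemma cross-check).

+1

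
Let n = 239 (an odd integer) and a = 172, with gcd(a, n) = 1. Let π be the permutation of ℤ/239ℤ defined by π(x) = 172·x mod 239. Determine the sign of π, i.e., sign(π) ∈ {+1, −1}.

-1

Start at x=1: 1 → 172 → 187 → 138 → 75 → 233 → 163 → … (one orbit).
The orbit structure of x ↦ 172x mod 239: 8 orbits of sizes [34, 34, 34, 34, 34, 34, 34, 1].
n − c = 239 − 8 = 231; sign = (−1)^231 = -1.
Check: (172/239) = -1 by Zolotarev.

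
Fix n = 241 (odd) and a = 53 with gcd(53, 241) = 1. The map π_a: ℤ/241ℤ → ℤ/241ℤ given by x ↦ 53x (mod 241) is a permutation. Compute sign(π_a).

Start at x=159: 159 → 233 → 58 → 182 → 6 → 77 → 225 → … (one orbit).
3 cycles of lengths [120, 120, 1].
Σ(ℓ_i−1) = 241−3 = 238; sign = (−1)^238 = +1.

+1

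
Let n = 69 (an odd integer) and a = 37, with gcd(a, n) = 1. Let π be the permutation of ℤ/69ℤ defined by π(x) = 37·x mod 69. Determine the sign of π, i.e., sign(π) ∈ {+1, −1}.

-1

Orbit of 4 under x↦37x: [4, 10, 25, 28, 1, 37, 58]… (length divides ord_69(37)).
Cycle type of π: 22×3 + 1×3; total 6 cycles.
69 − 6 = 63 transpositions; sign(π) = (−1)^63 = -1.
The Jacobi symbol (37|69) = -1 (Zolotarev) agrees.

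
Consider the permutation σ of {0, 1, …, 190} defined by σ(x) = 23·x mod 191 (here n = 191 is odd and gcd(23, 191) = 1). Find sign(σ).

Orbit of 36 under x↦23x: [36, 64, 135, 49, 172, 136, 72]… (length divides ord_191(23)).
Cycle lengths of π_23 on ℤ/191ℤ: [95, 95, 1]; 3 cycles in total.
With 3 cycles on 191 points, sign = (−1)^{191−3} = +1.
Zolotarev: (23|191) = +1, matching the cycle-count sign.

+1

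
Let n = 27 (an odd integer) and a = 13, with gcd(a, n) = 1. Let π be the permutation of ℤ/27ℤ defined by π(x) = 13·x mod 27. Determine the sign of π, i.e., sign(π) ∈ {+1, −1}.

+1

Start at x=1: 1 → 13 → 7 → 10 → 22 → 16 → 19 → … (one orbit).
Decompose π into cycles: lengths [9, 9, 3, 3, 1, 1, 1] (7 cycles, including the fixed point 0).
7 cycles on 27: each ℓ→(−1)^(ℓ−1), product (−1)^20 = +1.
The Jacobi symbol (13|27) = +1 (Zolotarev) agrees.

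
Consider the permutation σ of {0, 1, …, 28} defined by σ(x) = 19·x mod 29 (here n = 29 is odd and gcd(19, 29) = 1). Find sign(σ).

Orbit of 14 under x↦19x: [14, 5, 8, 7, 17, 4, 18]… (length divides ord_29(19)).
The orbit structure of x ↦ 19x mod 29: 2 orbits of sizes [28, 1].
Σ(ℓ_i−1) = 29−2 = 27; sign = (−1)^27 = -1.

-1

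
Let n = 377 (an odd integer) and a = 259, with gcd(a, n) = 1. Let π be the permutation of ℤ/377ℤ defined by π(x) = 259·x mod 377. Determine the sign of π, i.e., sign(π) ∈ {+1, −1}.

Orbit of 339 under x↦259x: [339, 337, 196, 246, 1, 259, 352]… (length divides ord_377(259)).
The orbit structure of x ↦ 259x mod 377: 20 orbits of sizes [28, 28, 28, 28, 28, 28, 28, 28, 28, 28, 28, 28, 28, 2, 2, 2, 2, 2, 2, 1].
20 cycles on 377: each ℓ→(−1)^(ℓ−1), product (−1)^357 = -1.
Check: (259/377) = -1 by Zolotarev.

-1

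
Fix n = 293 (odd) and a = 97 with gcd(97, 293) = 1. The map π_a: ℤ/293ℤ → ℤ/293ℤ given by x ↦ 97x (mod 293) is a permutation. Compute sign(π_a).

+1

Trace 202: π^k(202) = [202, 256, 220, 244, 228, 141, 199] for k=0..6.
Cycle lengths of π_97 on ℤ/293ℤ: [146, 146, 1]; 3 cycles in total.
Σ(ℓ_i−1) = 293−3 = 290; sign = (−1)^290 = +1.
(97|293)_J = +1 (Zolotarev's lemma cross-check).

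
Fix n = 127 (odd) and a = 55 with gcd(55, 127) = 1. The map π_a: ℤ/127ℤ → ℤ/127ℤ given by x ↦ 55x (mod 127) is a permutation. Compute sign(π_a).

Start at x=17: 17 → 46 → 117 → 85 → 103 → 77 → 44 → … (one orbit).
Cycle type of π: 126 + 1; total 2 cycles.
Σ(ℓ_i−1) = 127−2 = 125; sign = (−1)^125 = -1.
(55|127)_J = -1 (Zolotarev's lemma cross-check).

-1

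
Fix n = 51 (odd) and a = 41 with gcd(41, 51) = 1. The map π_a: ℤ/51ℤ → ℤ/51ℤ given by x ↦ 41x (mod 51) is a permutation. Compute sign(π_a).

+1

Start at x=11: 11 → 43 → 29 → 16 → 44 → 19 → 14 → … (one orbit).
Cycle type of π: 16×3 + 2 + 1; total 5 cycles.
Σ(ℓ_i−1) = 51−5 = 46; sign = (−1)^46 = +1.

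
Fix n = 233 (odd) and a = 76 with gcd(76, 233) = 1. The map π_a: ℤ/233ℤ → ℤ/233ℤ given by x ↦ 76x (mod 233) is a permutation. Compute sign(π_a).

+1

Trace 74: π^k(74) = [74, 32, 102, 63, 128, 175, 19] for k=0..6.
9 cycles of lengths [29, 29, 29, 29, 29, 29, 29, 29, 1].
sign(π) = (−1)^{n − #cycles} = (−1)^{233−9} = (−1)^224 = +1.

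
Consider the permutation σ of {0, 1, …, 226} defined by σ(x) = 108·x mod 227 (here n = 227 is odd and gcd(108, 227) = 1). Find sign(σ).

Trace 99: π^k(99) = [99, 23, 214, 185, 4, 205, 121] for k=0..6.
π_108 has 3 disjoint cycles with lengths [113, 113, 1] on {0,…,226}.
3 cycles on 227: each ℓ→(−1)^(ℓ−1), product (−1)^224 = +1.
The Jacobi symbol (108|227) = +1 (Zolotarev) agrees.

+1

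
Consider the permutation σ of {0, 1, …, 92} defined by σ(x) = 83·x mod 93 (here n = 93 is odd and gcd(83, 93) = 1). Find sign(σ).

+1

Orbit of 17 under x↦83x: [17, 16, 26, 19, 89, 40, 65]… (length divides ord_93(83)).
Cycle type of π: 30×3 + 2 + 1; total 5 cycles.
n − c = 93 − 5 = 88; sign = (−1)^88 = +1.
Via Zolotarev, sign(π_{83}) = (83|93) = +1.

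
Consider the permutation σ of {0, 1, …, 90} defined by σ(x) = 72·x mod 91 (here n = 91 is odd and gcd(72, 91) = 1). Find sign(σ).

-1

Orbit of 1 under x↦72x: [1, 72, 88, 57, 9, 11, 64]… (length divides ord_91(72)).
Decompose π into cycles: lengths [12, 12, 12, 12, 12, 12, 12, 3, 3, 1] (10 cycles, including the fixed point 0).
Σ(ℓ_i−1) = 91−10 = 81; sign = (−1)^81 = -1.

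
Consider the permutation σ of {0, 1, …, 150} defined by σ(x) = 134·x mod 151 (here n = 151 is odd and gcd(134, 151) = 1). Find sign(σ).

-1

Trace 44: π^k(44) = [44, 7, 32, 60, 37, 126, 123] for k=0..6.
π_134 has 2 disjoint cycles with lengths [150, 1] on {0,…,150}.
With 2 cycles on 151 points, sign = (−1)^{151−2} = -1.
(134|151)_J = -1 (Zolotarev's lemma cross-check).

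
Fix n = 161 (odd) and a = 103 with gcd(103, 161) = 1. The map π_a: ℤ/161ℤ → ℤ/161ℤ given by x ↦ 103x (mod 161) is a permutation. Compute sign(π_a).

Trace 129: π^k(129) = [129, 85, 61, 4, 90, 93, 80] for k=0..6.
5 cycles of lengths [66, 66, 22, 6, 1].
n − c = 161 − 5 = 156; sign = (−1)^156 = +1.
Zolotarev: (103|161) = +1, matching the cycle-count sign.

+1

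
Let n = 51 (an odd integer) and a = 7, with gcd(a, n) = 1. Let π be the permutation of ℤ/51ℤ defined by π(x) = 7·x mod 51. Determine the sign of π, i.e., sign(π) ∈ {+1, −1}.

Start at x=19: 19 → 31 → 13 → 40 → 25 → 22 → 1 → … (one orbit).
The orbit structure of x ↦ 7x mod 51: 6 orbits of sizes [16, 16, 16, 1, 1, 1].
n − c = 51 − 6 = 45; sign = (−1)^45 = -1.

-1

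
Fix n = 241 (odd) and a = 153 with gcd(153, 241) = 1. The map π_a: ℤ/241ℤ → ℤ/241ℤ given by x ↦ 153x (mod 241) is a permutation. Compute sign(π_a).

Start at x=113: 113 → 178 → 1 → 153 → 32 → 76 → 60 → … (one orbit).
The orbit structure of x ↦ 153x mod 241: 6 orbits of sizes [48, 48, 48, 48, 48, 1].
n − c = 241 − 6 = 235; sign = (−1)^235 = -1.
Zolotarev: (153|241) = -1, matching the cycle-count sign.

-1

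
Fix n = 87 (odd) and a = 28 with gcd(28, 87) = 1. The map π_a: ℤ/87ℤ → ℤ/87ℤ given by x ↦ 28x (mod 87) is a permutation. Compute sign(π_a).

+1

Orbit of 1 under x↦28x: [1, 28]… (length divides ord_87(28)).
Decompose π into cycles: lengths [2, 2, 2, 2, 2, 2, 2, 2, 2, 2, 2, 2, 2, 2, 2, 2, 2, 2, 2, 2, 2, 2, 2, 2, 2, 2, 2, 2, 2, 2, 2, 2, 2, 2, 2, 2, 2, 2, 2, 2, 2, 2, 1, 1, 1] (45 cycles, including the fixed point 0).
sign(π) = (−1)^{n − #cycles} = (−1)^{87−45} = (−1)^42 = +1.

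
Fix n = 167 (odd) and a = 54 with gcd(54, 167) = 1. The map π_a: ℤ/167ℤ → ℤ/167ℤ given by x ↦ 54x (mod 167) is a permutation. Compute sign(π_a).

Start at x=126: 126 → 124 → 16 → 29 → 63 → 62 → 8 → … (one orbit).
Decompose π into cycles: lengths [83, 83, 1] (3 cycles, including the fixed point 0).
n − c = 167 − 3 = 164; sign = (−1)^164 = +1.

+1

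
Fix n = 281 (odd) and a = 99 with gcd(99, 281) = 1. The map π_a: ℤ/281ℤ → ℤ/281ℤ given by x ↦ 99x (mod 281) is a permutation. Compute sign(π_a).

-1

Trace 47: π^k(47) = [47, 157, 88, 1, 99, 247, 6] for k=0..6.
Decompose π into cycles: lengths [56, 56, 56, 56, 56, 1] (6 cycles, including the fixed point 0).
Σ(ℓ_i−1) = 281−6 = 275; sign = (−1)^275 = -1.
Zolotarev: (99|281) = -1, matching the cycle-count sign.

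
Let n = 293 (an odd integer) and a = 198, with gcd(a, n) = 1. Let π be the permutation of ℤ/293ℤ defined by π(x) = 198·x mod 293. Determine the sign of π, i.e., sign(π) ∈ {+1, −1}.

Orbit of 36 under x↦198x: [36, 96, 256, 292, 95, 58, 57]… (length divides ord_293(198)).
The orbit structure of x ↦ 198x mod 293: 3 orbits of sizes [146, 146, 1].
Σ(ℓ_i−1) = 293−3 = 290; sign = (−1)^290 = +1.
Check: (198/293) = +1 by Zolotarev.

+1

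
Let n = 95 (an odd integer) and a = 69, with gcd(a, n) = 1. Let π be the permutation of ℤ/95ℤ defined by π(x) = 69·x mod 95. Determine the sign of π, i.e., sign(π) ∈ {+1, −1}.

Trace 1: π^k(1) = [1, 69, 11, 94, 26, 84] for k=0..5.
Cycle type of π: 6×15 + 2×2 + 1; total 18 cycles.
n − c = 95 − 18 = 77; sign = (−1)^77 = -1.

-1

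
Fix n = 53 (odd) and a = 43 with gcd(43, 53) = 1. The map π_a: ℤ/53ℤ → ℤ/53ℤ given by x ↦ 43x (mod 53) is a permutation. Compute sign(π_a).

+1

Start at x=49: 49 → 40 → 24 → 25 → 15 → 9 → 16 → … (one orbit).
π_43 has 3 disjoint cycles with lengths [26, 26, 1] on {0,…,52}.
n − c = 53 − 3 = 50; sign = (−1)^50 = +1.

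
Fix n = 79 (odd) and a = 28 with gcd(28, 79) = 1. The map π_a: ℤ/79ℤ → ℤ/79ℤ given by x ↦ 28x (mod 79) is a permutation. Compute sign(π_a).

Orbit of 74 under x↦28x: [74, 18, 30, 50, 57, 16, 53]… (length divides ord_79(28)).
2 cycles of lengths [78, 1].
79 − 2 = 77 transpositions; sign(π) = (−1)^77 = -1.

-1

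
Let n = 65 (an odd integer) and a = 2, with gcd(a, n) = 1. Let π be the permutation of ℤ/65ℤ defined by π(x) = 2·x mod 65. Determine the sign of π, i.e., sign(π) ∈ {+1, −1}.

Orbit of 57 under x↦2x: [57, 49, 33, 1, 2, 4, 8]… (length divides ord_65(2)).
Cycle type of π: 12×5 + 4 + 1; total 7 cycles.
Σ(ℓ_i−1) = 65−7 = 58; sign = (−1)^58 = +1.

+1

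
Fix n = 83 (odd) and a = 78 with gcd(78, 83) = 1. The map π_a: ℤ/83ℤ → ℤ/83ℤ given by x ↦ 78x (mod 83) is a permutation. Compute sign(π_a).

Start at x=36: 36 → 69 → 70 → 65 → 7 → 48 → 9 → … (one orbit).
π_78 has 3 disjoint cycles with lengths [41, 41, 1] on {0,…,82}.
With 3 cycles on 83 points, sign = (−1)^{83−3} = +1.
Check: (78/83) = +1 by Zolotarev.

+1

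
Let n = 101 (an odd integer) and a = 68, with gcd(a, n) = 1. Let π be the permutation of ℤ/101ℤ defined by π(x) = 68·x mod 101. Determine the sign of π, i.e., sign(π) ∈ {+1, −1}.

+1

Start at x=37: 37 → 92 → 95 → 97 → 31 → 88 → 25 → … (one orbit).
Cycle type of π: 25×4 + 1; total 5 cycles.
With 5 cycles on 101 points, sign = (−1)^{101−5} = +1.
Zolotarev: (68|101) = +1, matching the cycle-count sign.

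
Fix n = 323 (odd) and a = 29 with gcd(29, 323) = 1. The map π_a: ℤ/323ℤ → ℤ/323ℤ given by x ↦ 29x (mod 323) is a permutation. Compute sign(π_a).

Start at x=124: 124 → 43 → 278 → 310 → 269 → 49 → 129 → … (one orbit).
The orbit structure of x ↦ 29x mod 323: 5 orbits of sizes [144, 144, 18, 16, 1].
5 cycles on 323: each ℓ→(−1)^(ℓ−1), product (−1)^318 = +1.
Check: (29/323) = +1 by Zolotarev.

+1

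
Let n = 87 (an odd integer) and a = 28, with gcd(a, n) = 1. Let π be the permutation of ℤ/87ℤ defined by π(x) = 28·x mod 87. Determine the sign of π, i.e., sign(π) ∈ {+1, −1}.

Orbit of 1 under x↦28x: [1, 28]… (length divides ord_87(28)).
Cycle type of π: 2×42 + 1×3; total 45 cycles.
45 cycles on 87: each ℓ→(−1)^(ℓ−1), product (−1)^42 = +1.

+1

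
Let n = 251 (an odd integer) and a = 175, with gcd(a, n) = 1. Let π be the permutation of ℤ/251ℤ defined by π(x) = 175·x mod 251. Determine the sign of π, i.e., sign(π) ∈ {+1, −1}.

+1

Trace 197: π^k(197) = [197, 88, 89, 13, 16, 39, 48] for k=0..6.
Cycle lengths of π_175 on ℤ/251ℤ: [125, 125, 1]; 3 cycles in total.
3 cycles on 251: each ℓ→(−1)^(ℓ−1), product (−1)^248 = +1.
(175|251)_J = +1 (Zolotarev's lemma cross-check).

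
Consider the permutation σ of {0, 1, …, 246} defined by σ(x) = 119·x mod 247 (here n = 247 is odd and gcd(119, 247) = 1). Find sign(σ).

Start at x=199: 199 → 216 → 16 → 175 → 77 → 24 → 139 → … (one orbit).
Cycle type of π: 36×6 + 12 + 9×2 + 1; total 10 cycles.
247 − 10 = 237 transpositions; sign(π) = (−1)^237 = -1.
Zolotarev: (119|247) = -1, matching the cycle-count sign.

-1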